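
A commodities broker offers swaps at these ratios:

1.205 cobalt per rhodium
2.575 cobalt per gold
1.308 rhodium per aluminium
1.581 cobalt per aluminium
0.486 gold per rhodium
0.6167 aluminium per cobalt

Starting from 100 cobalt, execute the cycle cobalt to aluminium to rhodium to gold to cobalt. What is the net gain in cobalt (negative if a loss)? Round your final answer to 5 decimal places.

0.94741

100 cobalt × 0.6167 = 61.67 aluminium
61.67 aluminium × 1.308 = 80.66436 rhodium
80.66436 rhodium × 0.486 = 39.20287896 gold
39.20287896 gold × 2.575 = 100.947413322 cobalt
Net change: 100.947413322 − 100 = 0.947413322 cobalt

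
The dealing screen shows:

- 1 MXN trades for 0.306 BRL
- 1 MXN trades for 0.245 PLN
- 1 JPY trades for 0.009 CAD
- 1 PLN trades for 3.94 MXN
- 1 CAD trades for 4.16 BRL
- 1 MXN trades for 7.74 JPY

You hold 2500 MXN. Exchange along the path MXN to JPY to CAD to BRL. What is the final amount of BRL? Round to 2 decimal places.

2500 MXN × 7.74 = 19350 JPY
19350 JPY × 0.009 = 174.15 CAD
174.15 CAD × 4.16 = 724.464 BRL

724.46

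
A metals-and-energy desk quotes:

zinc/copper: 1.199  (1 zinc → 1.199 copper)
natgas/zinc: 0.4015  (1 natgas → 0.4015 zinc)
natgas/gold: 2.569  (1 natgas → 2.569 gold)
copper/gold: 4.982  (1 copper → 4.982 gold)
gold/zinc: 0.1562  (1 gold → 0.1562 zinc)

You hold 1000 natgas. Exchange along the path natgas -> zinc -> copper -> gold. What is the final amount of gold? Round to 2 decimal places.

1000 natgas × 0.4015 = 401.5 zinc
401.5 zinc × 1.199 = 481.3985 copper
481.3985 copper × 4.982 = 2398.327327 gold

2398.33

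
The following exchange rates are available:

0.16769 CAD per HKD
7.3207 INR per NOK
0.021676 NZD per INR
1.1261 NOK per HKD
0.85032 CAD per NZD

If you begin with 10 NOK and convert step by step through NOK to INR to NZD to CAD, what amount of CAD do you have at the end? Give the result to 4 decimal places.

10 NOK × 7.3207 = 73.207 INR
73.207 INR × 0.021676 = 1.586834932 NZD
1.586834932 NZD × 0.85032 = 1.34931747937824 CAD

1.3493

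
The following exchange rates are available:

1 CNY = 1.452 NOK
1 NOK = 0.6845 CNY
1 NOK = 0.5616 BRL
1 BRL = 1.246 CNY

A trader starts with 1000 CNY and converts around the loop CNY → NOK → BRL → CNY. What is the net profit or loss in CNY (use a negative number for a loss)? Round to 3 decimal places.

1000 CNY × 1.452 = 1452 NOK
1452 NOK × 0.5616 = 815.4432 BRL
815.4432 BRL × 1.246 = 1016.0422272 CNY
Net change: 1016.0422272 − 1000 = 16.0422272 CNY

16.042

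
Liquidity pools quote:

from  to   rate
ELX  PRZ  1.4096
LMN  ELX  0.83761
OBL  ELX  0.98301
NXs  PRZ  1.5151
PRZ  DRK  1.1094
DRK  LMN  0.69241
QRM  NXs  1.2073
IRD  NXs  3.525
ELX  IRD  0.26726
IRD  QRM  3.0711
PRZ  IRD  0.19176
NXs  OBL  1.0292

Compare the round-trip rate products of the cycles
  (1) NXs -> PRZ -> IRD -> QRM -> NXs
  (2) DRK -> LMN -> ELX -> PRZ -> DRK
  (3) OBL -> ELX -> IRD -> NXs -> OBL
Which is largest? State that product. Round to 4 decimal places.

1.0772

(1) 1.5151 × 0.19176 × 3.0711 × 1.2073 = 1.07723
(2) 0.69241 × 0.83761 × 1.4096 × 1.1094 = 0.90696
(3) 0.98301 × 0.26726 × 3.525 × 1.0292 = 0.95313
Highest is cycle (1) at 1.0772 (>1, arbitrage).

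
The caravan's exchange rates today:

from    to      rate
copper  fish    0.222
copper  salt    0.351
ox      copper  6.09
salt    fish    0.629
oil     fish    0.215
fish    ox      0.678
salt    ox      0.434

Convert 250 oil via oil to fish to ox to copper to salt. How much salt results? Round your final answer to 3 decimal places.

77.899

250 oil × 0.215 = 53.75 fish
53.75 fish × 0.678 = 36.4425 ox
36.4425 ox × 6.09 = 221.934825 copper
221.934825 copper × 0.351 = 77.899123575 salt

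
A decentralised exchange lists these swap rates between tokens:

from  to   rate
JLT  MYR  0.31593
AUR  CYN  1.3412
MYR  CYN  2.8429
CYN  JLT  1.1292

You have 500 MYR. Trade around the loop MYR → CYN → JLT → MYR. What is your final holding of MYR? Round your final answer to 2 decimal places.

500 MYR × 2.8429 = 1421.45 CYN
1421.45 CYN × 1.1292 = 1605.10134 JLT
1605.10134 JLT × 0.31593 = 507.0996663462 MYR

507.10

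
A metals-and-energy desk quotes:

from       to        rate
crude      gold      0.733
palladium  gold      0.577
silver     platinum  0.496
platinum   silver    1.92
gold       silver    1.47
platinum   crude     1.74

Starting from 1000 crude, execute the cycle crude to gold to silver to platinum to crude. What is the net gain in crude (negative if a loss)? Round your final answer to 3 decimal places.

1000 crude × 0.733 = 733 gold
733 gold × 1.47 = 1077.51 silver
1077.51 silver × 0.496 = 534.44496 platinum
534.44496 platinum × 1.74 = 929.9342304 crude
Net change: 929.9342304 − 1000 = -70.0657696 crude

-70.066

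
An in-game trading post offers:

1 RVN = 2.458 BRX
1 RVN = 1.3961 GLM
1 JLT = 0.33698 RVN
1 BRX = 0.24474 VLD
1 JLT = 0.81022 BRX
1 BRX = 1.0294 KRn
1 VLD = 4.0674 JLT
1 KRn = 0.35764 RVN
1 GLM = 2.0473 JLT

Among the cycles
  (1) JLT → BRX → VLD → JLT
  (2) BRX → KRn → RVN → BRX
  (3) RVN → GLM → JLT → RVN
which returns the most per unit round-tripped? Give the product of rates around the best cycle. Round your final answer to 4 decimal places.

(1) 0.81022 × 0.24474 × 4.0674 = 0.80654
(2) 1.0294 × 0.35764 × 2.458 = 0.90492
(3) 1.3961 × 2.0473 × 0.33698 = 0.96317
Highest is cycle (3) at 0.9632 (≤1, no arbitrage).

0.9632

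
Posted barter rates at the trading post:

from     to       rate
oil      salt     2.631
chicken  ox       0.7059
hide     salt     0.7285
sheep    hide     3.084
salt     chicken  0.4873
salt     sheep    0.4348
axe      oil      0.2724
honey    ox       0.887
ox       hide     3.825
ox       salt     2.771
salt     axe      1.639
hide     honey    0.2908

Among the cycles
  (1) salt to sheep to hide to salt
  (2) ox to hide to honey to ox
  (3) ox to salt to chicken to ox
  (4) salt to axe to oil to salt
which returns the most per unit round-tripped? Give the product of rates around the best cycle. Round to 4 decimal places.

(1) 0.4348 × 3.084 × 0.7285 = 0.97686
(2) 3.825 × 0.2908 × 0.887 = 0.98662
(3) 2.771 × 0.4873 × 0.7059 = 0.95318
(4) 1.639 × 0.2724 × 2.631 = 1.17465
Highest is cycle (4) at 1.1746 (>1, arbitrage).

1.1746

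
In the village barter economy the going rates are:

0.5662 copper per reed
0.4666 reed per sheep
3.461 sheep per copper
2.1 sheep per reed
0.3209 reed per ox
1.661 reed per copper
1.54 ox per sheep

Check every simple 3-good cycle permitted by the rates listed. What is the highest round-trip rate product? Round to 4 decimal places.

1.0378

sheep→ox→reed→sheep: 1.54 × 0.3209 × 2.1 = 1.03779
copper→sheep→reed→copper: 3.461 × 0.4666 × 0.5662 = 0.91436
Maximum is sheep→ox→reed→sheep at 1.0378; arbitrage exists.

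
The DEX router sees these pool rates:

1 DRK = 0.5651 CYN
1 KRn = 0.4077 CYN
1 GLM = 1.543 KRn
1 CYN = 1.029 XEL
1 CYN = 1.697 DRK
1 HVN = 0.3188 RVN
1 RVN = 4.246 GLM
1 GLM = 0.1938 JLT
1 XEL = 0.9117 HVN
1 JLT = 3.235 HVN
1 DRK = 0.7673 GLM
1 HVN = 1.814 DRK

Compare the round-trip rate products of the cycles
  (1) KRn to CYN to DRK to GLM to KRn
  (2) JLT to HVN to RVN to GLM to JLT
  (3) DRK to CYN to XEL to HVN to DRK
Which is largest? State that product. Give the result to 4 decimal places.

0.9617

(1) 0.4077 × 1.697 × 0.7673 × 1.543 = 0.81913
(2) 3.235 × 0.3188 × 4.246 × 0.1938 = 0.84865
(3) 0.5651 × 1.029 × 0.9117 × 1.814 = 0.96168
Highest is cycle (3) at 0.9617 (≤1, no arbitrage).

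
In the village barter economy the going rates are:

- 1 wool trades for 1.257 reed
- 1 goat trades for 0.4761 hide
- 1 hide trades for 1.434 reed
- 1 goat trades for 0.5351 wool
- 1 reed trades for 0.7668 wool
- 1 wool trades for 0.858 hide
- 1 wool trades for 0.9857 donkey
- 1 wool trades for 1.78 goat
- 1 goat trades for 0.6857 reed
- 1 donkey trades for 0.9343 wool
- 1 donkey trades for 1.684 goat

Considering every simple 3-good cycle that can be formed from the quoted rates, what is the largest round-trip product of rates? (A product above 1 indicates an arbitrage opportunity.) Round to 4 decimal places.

0.9434

reed→wool→hide→reed: 0.7668 × 0.858 × 1.434 = 0.94345
goat→reed→wool→goat: 0.6857 × 0.7668 × 1.78 = 0.93591
donkey→goat→wool→donkey: 1.684 × 0.5351 × 0.9857 = 0.88822
Maximum is reed→wool→hide→reed at 0.9434; no arbitrage — every cycle loses value.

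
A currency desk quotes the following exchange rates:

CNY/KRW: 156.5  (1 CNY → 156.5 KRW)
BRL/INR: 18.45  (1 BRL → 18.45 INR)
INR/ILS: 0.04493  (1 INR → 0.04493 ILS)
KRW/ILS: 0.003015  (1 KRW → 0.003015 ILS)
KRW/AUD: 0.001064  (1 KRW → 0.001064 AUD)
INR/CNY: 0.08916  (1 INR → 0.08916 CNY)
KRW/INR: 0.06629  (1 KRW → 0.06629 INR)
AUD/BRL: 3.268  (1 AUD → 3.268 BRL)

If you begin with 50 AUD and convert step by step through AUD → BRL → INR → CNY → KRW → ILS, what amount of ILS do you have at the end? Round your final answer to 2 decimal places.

126.83

50 AUD × 3.268 = 163.4 BRL
163.4 BRL × 18.45 = 3014.73 INR
3014.73 INR × 0.08916 = 268.7933268 CNY
268.7933268 CNY × 156.5 = 42066.1556442 KRW
42066.1556442 KRW × 0.003015 = 126.829459267263 ILS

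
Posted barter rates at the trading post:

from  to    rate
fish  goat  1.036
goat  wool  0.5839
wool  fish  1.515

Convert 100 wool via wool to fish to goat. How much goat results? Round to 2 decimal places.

156.95

100 wool × 1.515 = 151.5 fish
151.5 fish × 1.036 = 156.954 goat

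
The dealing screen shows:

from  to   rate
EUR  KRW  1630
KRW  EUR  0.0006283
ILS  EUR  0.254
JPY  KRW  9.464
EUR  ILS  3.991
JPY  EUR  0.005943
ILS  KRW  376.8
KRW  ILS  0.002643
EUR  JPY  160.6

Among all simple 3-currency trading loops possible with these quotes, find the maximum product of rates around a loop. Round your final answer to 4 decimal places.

ILS→EUR→KRW→ILS: 0.254 × 1630 × 0.002643 = 1.09425
EUR→JPY→KRW→EUR: 160.6 × 9.464 × 0.0006283 = 0.95496
ILS→KRW→EUR→ILS: 376.8 × 0.0006283 × 3.991 = 0.94484
Maximum is ILS→EUR→KRW→ILS at 1.0943; arbitrage exists.

1.0943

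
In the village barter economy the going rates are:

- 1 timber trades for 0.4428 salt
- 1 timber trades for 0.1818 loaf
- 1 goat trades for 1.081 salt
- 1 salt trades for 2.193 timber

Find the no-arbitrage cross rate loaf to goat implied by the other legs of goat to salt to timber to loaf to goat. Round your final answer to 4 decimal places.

Known legs of the cycle: 1.081 × 2.193 × 0.1818 = 0.4309810794
For no arbitrage the full-cycle product must be 1, so the missing rate is 1 / 0.4309810794 ≈ 2.320287.

2.3203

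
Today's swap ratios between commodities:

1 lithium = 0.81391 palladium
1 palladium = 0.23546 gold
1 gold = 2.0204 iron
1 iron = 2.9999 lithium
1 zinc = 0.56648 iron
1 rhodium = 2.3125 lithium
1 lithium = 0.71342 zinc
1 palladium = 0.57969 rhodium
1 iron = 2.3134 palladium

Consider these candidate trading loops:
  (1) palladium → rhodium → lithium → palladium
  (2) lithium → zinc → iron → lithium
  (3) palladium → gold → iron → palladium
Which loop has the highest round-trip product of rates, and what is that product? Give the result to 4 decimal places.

(1) 0.57969 × 2.3125 × 0.81391 = 1.09107
(2) 0.71342 × 0.56648 × 2.9999 = 1.21237
(3) 0.23546 × 2.0204 × 2.3134 = 1.10054
Highest is cycle (2) at 1.2124 (>1, arbitrage).

1.2124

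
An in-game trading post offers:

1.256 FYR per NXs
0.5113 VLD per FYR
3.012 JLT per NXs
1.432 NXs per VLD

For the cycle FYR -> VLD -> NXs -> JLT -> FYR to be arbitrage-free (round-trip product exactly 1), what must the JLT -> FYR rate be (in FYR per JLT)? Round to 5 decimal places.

0.45345

Known legs of the cycle: 0.5113 × 1.432 × 3.012 = 2.2053309792
For no arbitrage the full-cycle product must be 1, so the missing rate is 1 / 2.2053309792 ≈ 0.4534467.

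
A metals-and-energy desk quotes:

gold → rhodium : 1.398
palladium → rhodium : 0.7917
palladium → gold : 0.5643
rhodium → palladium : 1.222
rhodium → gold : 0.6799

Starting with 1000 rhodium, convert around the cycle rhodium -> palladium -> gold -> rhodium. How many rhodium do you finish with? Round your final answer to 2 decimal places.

1000 rhodium × 1.222 = 1222 palladium
1222 palladium × 0.5643 = 689.5746 gold
689.5746 gold × 1.398 = 964.0252908 rhodium

964.03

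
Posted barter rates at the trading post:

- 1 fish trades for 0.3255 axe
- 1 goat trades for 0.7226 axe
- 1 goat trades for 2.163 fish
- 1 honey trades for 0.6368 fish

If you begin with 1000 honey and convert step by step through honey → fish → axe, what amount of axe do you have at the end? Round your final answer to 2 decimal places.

1000 honey × 0.6368 = 636.8 fish
636.8 fish × 0.3255 = 207.2784 axe

207.28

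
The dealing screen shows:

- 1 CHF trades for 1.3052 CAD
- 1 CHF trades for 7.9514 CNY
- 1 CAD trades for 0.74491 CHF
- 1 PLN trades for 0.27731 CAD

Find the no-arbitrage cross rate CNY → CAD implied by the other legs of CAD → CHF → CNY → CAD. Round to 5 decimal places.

Known legs of the cycle: 0.74491 × 7.9514 = 5.923077374
For no arbitrage the full-cycle product must be 1, so the missing rate is 1 / 5.923077374 ≈ 0.1688312.

0.16883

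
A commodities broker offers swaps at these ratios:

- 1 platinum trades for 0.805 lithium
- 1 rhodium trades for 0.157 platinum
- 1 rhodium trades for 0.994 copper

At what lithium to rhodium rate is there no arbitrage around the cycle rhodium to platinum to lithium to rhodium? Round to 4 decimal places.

Known legs of the cycle: 0.157 × 0.805 = 0.126385
For no arbitrage the full-cycle product must be 1, so the missing rate is 1 / 0.126385 ≈ 7.912331.

7.9123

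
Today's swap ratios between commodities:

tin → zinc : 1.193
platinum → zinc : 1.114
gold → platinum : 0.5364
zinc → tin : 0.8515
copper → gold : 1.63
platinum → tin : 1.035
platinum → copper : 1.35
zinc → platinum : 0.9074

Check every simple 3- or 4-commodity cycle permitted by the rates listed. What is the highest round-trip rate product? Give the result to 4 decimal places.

1.1803

platinum→copper→gold→platinum: 1.35 × 1.63 × 0.5364 = 1.18035
platinum→tin→zinc→platinum: 1.035 × 1.193 × 0.9074 = 1.12042
Maximum is platinum→copper→gold→platinum at 1.1803; arbitrage exists.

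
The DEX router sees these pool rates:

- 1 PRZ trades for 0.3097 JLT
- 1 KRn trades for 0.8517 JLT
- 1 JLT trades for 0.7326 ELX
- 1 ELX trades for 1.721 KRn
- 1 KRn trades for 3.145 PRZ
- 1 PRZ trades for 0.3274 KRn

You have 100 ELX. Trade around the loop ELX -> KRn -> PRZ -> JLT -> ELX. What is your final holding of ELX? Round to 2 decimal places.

100 ELX × 1.721 = 172.1 KRn
172.1 KRn × 3.145 = 541.2545 PRZ
541.2545 PRZ × 0.3097 = 167.62651865 JLT
167.62651865 JLT × 0.7326 = 122.80318756299 ELX

122.80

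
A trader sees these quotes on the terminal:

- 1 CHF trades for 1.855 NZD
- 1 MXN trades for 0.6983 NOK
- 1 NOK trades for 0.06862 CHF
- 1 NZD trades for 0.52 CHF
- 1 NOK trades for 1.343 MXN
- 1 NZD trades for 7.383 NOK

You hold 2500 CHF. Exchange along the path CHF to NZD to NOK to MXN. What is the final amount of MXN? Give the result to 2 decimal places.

45982.52

2500 CHF × 1.855 = 4637.5 NZD
4637.5 NZD × 7.383 = 34238.6625 NOK
34238.6625 NOK × 1.343 = 45982.5237375 MXN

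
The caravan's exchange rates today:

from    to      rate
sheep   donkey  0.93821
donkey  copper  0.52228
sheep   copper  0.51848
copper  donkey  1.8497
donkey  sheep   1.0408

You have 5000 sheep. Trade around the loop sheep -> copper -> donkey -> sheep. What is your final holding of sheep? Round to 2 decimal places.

4990.80

5000 sheep × 0.51848 = 2592.4 copper
2592.4 copper × 1.8497 = 4795.16228 donkey
4795.16228 donkey × 1.0408 = 4990.804901024 sheep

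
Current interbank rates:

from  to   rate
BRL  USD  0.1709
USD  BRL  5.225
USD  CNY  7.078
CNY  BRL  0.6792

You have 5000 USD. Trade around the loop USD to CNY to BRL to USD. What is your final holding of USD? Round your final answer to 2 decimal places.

4107.90

5000 USD × 7.078 = 35390 CNY
35390 CNY × 0.6792 = 24036.888 BRL
24036.888 BRL × 0.1709 = 4107.9041592 USD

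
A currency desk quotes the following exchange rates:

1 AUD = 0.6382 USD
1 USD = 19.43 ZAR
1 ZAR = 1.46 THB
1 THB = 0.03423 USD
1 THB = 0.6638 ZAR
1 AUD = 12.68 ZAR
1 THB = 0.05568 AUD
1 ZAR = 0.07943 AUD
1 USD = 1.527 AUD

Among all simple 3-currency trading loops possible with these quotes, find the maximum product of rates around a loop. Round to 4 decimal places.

ZAR→THB→AUD→ZAR: 1.46 × 0.05568 × 12.68 = 1.03079
USD→ZAR→AUD→USD: 19.43 × 0.07943 × 0.6382 = 0.98495
USD→ZAR→THB→USD: 19.43 × 1.46 × 0.03423 = 0.97103
Maximum is ZAR→THB→AUD→ZAR at 1.0308; arbitrage exists.

1.0308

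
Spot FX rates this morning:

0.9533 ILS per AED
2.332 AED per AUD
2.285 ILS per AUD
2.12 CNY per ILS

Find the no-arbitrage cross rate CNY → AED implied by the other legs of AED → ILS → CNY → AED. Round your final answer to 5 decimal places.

Known legs of the cycle: 0.9533 × 2.12 = 2.020996
For no arbitrage the full-cycle product must be 1, so the missing rate is 1 / 2.020996 ≈ 0.4948055.

0.49481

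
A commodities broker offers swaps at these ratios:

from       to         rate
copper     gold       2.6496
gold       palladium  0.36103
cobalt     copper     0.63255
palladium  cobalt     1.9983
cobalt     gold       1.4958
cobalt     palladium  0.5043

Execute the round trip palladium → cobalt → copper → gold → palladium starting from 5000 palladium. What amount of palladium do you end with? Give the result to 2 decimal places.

6045.74

5000 palladium × 1.9983 = 9991.5 cobalt
9991.5 cobalt × 0.63255 = 6320.123325 copper
6320.123325 copper × 2.6496 = 16745.79876192 gold
16745.79876192 gold × 0.36103 = 6045.7357270159776 palladium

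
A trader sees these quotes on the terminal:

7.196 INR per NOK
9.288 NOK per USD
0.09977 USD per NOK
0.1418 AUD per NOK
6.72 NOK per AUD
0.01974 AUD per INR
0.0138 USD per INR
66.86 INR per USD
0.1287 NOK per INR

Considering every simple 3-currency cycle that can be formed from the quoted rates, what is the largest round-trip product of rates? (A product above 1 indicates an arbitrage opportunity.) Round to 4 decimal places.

0.9546

NOK→INR→AUD→NOK: 7.196 × 0.01974 × 6.72 = 0.95457
NOK→INR→USD→NOK: 7.196 × 0.0138 × 9.288 = 0.92234
NOK→USD→INR→NOK: 0.09977 × 66.86 × 0.1287 = 0.85851
Maximum is NOK→INR→AUD→NOK at 0.9546; no arbitrage — every cycle loses value.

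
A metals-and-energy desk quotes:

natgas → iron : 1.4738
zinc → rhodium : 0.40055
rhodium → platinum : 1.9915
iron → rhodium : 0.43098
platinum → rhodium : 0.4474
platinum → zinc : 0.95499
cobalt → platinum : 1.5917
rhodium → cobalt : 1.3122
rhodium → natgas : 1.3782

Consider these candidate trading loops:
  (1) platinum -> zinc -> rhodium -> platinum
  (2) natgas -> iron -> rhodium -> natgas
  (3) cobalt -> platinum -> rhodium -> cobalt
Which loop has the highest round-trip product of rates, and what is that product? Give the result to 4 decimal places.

(1) 0.95499 × 0.40055 × 1.9915 = 0.76179
(2) 1.4738 × 0.43098 × 1.3782 = 0.87540
(3) 1.5917 × 0.4474 × 1.3122 = 0.93445
Highest is cycle (3) at 0.9345 (≤1, no arbitrage).

0.9345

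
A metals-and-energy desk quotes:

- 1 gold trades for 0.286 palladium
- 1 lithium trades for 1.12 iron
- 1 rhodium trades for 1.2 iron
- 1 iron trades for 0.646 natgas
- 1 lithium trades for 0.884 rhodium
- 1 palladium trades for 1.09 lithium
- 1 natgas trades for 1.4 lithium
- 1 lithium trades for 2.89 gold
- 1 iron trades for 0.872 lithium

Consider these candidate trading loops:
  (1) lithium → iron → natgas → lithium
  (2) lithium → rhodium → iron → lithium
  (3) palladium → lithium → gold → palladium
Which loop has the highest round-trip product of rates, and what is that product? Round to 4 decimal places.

1.0129

(1) 1.12 × 0.646 × 1.4 = 1.01293
(2) 0.884 × 1.2 × 0.872 = 0.92502
(3) 1.09 × 2.89 × 0.286 = 0.90093
Highest is cycle (1) at 1.0129 (>1, arbitrage).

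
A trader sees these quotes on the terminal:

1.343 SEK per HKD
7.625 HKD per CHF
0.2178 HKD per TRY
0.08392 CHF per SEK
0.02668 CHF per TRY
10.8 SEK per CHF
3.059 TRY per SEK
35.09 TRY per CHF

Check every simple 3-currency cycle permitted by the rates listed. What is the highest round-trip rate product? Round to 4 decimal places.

0.8948

TRY→HKD→SEK→TRY: 0.2178 × 1.343 × 3.059 = 0.89477
TRY→CHF→SEK→TRY: 0.02668 × 10.8 × 3.059 = 0.88143
HKD→SEK→CHF→HKD: 1.343 × 0.08392 × 7.625 = 0.85937
Maximum is TRY→HKD→SEK→TRY at 0.8948; no arbitrage — every cycle loses value.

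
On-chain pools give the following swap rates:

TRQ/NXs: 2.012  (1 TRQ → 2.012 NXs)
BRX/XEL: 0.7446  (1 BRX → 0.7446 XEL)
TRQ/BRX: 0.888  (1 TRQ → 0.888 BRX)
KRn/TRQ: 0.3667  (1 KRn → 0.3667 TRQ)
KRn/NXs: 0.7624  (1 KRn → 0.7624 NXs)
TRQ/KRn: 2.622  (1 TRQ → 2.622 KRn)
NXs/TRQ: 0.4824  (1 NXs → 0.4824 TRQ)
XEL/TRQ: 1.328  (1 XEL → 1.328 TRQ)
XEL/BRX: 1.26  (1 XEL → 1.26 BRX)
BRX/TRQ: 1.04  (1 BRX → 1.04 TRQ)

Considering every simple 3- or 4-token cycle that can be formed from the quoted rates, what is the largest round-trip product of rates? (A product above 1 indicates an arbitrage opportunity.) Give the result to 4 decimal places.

NXs→TRQ→KRn→NXs: 0.4824 × 2.622 × 0.7624 = 0.96432
XEL→TRQ→BRX→XEL: 1.328 × 0.888 × 0.7446 = 0.87808
Maximum is NXs→TRQ→KRn→NXs at 0.9643; no arbitrage — every cycle loses value.

0.9643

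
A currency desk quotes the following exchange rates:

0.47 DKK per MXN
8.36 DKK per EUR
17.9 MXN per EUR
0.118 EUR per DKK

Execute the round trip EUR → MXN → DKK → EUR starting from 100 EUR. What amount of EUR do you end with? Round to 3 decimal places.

100 EUR × 17.9 = 1790 MXN
1790 MXN × 0.47 = 841.3 DKK
841.3 DKK × 0.118 = 99.2734 EUR

99.273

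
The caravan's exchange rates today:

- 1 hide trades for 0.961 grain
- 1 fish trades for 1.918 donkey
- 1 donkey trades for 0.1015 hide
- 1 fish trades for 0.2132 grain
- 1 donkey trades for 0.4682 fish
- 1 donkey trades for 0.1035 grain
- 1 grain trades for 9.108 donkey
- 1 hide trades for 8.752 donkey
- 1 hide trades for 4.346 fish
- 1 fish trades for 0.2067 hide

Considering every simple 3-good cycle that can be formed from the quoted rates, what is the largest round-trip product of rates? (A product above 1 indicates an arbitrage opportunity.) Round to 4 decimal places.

0.9092

donkey→fish→grain→donkey: 0.4682 × 0.2132 × 9.108 = 0.90916
donkey→hide→grain→donkey: 0.1015 × 0.961 × 9.108 = 0.88841
donkey→fish→hide→donkey: 0.4682 × 0.2067 × 8.752 = 0.84699
donkey→hide→fish→donkey: 0.1015 × 4.346 × 1.918 = 0.84607
Maximum is donkey→fish→grain→donkey at 0.9092; no arbitrage — every cycle loses value.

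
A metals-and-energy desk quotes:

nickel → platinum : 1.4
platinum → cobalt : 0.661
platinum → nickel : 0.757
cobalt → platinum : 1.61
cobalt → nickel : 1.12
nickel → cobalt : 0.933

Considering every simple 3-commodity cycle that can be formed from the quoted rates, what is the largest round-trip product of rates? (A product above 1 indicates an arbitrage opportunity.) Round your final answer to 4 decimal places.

nickel→cobalt→platinum→nickel: 0.933 × 1.61 × 0.757 = 1.13711
nickel→platinum→cobalt→nickel: 1.4 × 0.661 × 1.12 = 1.03645
Maximum is nickel→cobalt→platinum→nickel at 1.1371; arbitrage exists.

1.1371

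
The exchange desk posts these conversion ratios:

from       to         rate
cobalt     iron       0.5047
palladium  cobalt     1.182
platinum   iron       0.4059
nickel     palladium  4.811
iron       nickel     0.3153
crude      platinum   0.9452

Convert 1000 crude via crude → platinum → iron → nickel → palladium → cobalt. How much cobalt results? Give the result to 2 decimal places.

687.89

1000 crude × 0.9452 = 945.2 platinum
945.2 platinum × 0.4059 = 383.65668 iron
383.65668 iron × 0.3153 = 120.966951204 nickel
120.966951204 nickel × 4.811 = 581.972002242444 palladium
581.972002242444 palladium × 1.182 = 687.890906650568808 cobalt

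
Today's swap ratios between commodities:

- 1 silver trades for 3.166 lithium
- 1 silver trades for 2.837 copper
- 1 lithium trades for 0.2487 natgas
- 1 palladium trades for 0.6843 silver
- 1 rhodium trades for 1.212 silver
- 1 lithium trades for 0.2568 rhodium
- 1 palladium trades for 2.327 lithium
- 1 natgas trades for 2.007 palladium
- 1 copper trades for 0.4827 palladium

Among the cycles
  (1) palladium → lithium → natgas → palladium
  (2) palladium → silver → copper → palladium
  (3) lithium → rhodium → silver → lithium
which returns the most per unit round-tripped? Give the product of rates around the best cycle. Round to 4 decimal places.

1.1615

(1) 2.327 × 0.2487 × 2.007 = 1.16150
(2) 0.6843 × 2.837 × 0.4827 = 0.93709
(3) 0.2568 × 1.212 × 3.166 = 0.98539
Highest is cycle (1) at 1.1615 (>1, arbitrage).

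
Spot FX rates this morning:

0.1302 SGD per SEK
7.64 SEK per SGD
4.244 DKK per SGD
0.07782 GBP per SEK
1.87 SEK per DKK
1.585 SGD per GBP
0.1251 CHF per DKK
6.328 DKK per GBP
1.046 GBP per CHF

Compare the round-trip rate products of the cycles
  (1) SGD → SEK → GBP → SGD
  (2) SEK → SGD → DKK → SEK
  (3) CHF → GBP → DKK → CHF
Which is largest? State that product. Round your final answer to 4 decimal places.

1.0333

(1) 7.64 × 0.07782 × 1.585 = 0.94235
(2) 0.1302 × 4.244 × 1.87 = 1.03330
(3) 1.046 × 6.328 × 0.1251 = 0.82805
Highest is cycle (2) at 1.0333 (>1, arbitrage).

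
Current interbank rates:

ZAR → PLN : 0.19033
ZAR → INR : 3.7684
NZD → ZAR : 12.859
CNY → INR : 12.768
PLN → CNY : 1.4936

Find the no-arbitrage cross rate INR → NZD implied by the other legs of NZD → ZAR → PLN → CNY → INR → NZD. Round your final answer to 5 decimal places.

0.02143

Known legs of the cycle: 12.859 × 0.19033 × 1.4936 × 12.768 = 46.673634707648256
For no arbitrage the full-cycle product must be 1, so the missing rate is 1 / 46.673634707648256 ≈ 0.0214254.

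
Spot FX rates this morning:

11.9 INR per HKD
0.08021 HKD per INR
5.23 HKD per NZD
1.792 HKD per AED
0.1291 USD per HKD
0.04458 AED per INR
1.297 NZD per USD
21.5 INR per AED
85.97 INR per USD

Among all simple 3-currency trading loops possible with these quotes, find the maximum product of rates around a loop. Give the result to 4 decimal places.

0.9507

AED→HKD→INR→AED: 1.792 × 11.9 × 0.04458 = 0.95066
USD→INR→HKD→USD: 85.97 × 0.08021 × 0.1291 = 0.89023
USD→NZD→HKD→USD: 1.297 × 5.23 × 0.1291 = 0.87573
Maximum is AED→HKD→INR→AED at 0.9507; no arbitrage — every cycle loses value.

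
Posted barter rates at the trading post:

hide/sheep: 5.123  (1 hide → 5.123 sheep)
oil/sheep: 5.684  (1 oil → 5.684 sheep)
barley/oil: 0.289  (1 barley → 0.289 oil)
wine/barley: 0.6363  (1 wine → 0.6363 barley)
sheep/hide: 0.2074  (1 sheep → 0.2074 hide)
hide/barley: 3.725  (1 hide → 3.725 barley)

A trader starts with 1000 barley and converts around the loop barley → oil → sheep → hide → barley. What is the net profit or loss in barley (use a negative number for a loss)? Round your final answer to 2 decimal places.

1000 barley × 0.289 = 289 oil
289 oil × 5.684 = 1642.676 sheep
1642.676 sheep × 0.2074 = 340.6910024 hide
340.6910024 hide × 3.725 = 1269.07398394 barley
Net change: 1269.07398394 − 1000 = 269.07398394 barley

269.07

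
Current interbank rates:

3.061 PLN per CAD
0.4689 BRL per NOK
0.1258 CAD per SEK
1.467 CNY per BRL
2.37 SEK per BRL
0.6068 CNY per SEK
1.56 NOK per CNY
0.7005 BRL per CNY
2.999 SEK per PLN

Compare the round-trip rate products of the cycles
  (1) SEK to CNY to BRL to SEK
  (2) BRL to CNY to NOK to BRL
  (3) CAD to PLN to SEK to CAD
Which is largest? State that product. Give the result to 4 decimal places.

1.1548

(1) 0.6068 × 0.7005 × 2.37 = 1.00740
(2) 1.467 × 1.56 × 0.4689 = 1.07309
(3) 3.061 × 2.999 × 0.1258 = 1.15484
Highest is cycle (3) at 1.1548 (>1, arbitrage).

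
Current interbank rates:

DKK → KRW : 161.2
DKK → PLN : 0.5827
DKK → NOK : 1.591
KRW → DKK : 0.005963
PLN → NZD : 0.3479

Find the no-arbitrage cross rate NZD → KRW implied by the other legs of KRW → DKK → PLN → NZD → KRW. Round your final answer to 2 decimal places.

827.25

Known legs of the cycle: 0.005963 × 0.5827 × 0.3479 = 0.00120882729079
For no arbitrage the full-cycle product must be 1, so the missing rate is 1 / 0.00120882729079 ≈ 827.2480.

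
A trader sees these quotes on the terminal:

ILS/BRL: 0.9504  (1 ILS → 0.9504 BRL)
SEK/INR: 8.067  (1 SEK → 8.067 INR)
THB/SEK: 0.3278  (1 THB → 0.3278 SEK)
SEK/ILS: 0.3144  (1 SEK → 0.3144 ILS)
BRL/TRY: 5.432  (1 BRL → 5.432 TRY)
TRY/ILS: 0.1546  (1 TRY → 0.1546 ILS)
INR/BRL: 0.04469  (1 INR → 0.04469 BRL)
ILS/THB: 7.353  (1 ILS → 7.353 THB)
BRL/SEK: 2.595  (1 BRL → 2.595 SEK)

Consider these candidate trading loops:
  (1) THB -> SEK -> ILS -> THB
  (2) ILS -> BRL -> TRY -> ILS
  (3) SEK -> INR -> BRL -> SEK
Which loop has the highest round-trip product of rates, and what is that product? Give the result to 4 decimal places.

0.9355

(1) 0.3278 × 0.3144 × 7.353 = 0.75780
(2) 0.9504 × 5.432 × 0.1546 = 0.79813
(3) 8.067 × 0.04469 × 2.595 = 0.93553
Highest is cycle (3) at 0.9355 (≤1, no arbitrage).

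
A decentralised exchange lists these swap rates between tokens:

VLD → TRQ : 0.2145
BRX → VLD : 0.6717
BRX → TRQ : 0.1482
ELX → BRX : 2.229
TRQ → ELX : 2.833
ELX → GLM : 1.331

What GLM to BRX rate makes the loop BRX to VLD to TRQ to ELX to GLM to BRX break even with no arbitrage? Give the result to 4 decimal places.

Known legs of the cycle: 0.6717 × 0.2145 × 2.833 × 1.331 = 0.54328445008695
For no arbitrage the full-cycle product must be 1, so the missing rate is 1 / 0.54328445008695 ≈ 1.840656.

1.8407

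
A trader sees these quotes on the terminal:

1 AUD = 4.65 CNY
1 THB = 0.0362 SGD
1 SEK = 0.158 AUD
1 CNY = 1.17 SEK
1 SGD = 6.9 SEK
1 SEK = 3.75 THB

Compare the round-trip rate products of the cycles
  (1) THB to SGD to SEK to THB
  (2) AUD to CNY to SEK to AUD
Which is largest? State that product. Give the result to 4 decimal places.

0.9367

(1) 0.0362 × 6.9 × 3.75 = 0.93668
(2) 4.65 × 1.17 × 0.158 = 0.85960
Highest is cycle (1) at 0.9367 (≤1, no arbitrage).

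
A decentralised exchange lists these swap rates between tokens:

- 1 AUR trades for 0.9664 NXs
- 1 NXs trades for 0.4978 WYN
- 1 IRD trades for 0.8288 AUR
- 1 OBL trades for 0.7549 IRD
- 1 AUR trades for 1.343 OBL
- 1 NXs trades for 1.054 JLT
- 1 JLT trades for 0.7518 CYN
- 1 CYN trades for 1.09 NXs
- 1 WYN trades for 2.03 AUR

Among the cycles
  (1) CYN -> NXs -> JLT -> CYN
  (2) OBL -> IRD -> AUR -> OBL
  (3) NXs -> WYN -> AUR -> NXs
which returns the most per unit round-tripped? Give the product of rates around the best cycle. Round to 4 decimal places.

(1) 1.09 × 1.054 × 0.7518 = 0.86371
(2) 0.7549 × 0.8288 × 1.343 = 0.84026
(3) 0.4978 × 2.03 × 0.9664 = 0.97658
Highest is cycle (3) at 0.9766 (≤1, no arbitrage).

0.9766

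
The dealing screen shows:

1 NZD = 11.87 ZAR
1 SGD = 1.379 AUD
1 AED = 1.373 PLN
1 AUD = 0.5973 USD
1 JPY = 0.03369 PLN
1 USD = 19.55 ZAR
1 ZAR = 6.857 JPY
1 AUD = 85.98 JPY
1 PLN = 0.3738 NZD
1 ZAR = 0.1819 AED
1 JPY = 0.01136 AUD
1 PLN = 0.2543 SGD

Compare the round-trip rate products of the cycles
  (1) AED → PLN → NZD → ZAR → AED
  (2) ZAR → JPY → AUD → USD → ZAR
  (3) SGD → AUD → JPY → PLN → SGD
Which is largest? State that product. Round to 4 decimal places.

1.1081

(1) 1.373 × 0.3738 × 11.87 × 0.1819 = 1.10814
(2) 6.857 × 0.01136 × 0.5973 × 19.55 = 0.90960
(3) 1.379 × 85.98 × 0.03369 × 0.2543 = 1.01580
Highest is cycle (1) at 1.1081 (>1, arbitrage).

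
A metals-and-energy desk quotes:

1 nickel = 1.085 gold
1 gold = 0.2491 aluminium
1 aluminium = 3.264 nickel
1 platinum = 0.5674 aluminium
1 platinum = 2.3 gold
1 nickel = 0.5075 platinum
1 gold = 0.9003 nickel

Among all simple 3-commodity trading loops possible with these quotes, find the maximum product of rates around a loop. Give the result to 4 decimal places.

1.0509

nickel→platinum→gold→nickel: 0.5075 × 2.3 × 0.9003 = 1.05088
nickel→platinum→aluminium→nickel: 0.5075 × 0.5674 × 3.264 = 0.93989
nickel→gold→aluminium→nickel: 1.085 × 0.2491 × 3.264 = 0.88217
Maximum is nickel→platinum→gold→nickel at 1.0509; arbitrage exists.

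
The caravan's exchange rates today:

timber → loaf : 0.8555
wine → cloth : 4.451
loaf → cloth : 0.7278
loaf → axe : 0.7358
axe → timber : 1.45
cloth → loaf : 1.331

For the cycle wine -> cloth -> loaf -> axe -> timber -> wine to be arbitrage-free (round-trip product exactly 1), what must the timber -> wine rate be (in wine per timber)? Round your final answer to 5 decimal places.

Known legs of the cycle: 4.451 × 1.331 × 0.7358 × 1.45 = 6.32067464171
For no arbitrage the full-cycle product must be 1, so the missing rate is 1 / 6.32067464171 ≈ 0.1582110.

0.15821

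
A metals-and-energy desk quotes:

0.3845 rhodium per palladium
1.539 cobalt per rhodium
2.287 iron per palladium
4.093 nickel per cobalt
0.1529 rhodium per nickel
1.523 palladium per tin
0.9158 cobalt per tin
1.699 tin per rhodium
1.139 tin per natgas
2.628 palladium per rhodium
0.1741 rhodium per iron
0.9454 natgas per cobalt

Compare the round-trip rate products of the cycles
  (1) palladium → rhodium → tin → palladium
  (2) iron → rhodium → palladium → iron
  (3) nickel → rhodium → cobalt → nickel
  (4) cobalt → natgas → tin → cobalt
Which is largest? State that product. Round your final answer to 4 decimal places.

1.0464

(1) 0.3845 × 1.699 × 1.523 = 0.99492
(2) 0.1741 × 2.628 × 2.287 = 1.04638
(3) 0.1529 × 1.539 × 4.093 = 0.96314
(4) 0.9454 × 1.139 × 0.9158 = 0.98614
Highest is cycle (2) at 1.0464 (>1, arbitrage).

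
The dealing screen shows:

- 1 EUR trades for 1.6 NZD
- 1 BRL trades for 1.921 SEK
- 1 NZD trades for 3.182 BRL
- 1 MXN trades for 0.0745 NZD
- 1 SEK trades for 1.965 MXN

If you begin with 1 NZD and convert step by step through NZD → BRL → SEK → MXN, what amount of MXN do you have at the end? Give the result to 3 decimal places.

12.011

1 NZD × 3.182 = 3.182 BRL
3.182 BRL × 1.921 = 6.112622 SEK
6.112622 SEK × 1.965 = 12.01130223 MXN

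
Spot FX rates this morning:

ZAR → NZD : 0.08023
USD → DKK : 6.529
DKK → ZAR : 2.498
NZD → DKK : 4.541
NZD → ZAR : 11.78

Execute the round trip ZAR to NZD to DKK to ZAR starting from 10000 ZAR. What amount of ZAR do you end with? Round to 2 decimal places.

10000 ZAR × 0.08023 = 802.3 NZD
802.3 NZD × 4.541 = 3643.2443 DKK
3643.2443 DKK × 2.498 = 9100.8242614 ZAR

9100.82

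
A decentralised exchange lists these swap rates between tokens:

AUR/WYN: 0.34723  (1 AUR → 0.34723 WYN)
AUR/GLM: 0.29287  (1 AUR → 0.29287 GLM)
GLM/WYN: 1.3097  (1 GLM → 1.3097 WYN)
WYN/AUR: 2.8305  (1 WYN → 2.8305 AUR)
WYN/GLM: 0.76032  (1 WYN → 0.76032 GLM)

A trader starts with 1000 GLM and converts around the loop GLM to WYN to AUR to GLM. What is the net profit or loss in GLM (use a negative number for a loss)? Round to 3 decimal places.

1000 GLM × 1.3097 = 1309.7 WYN
1309.7 WYN × 2.8305 = 3707.10585 AUR
3707.10585 AUR × 0.29287 = 1085.7000902895 GLM
Net change: 1085.7000902895 − 1000 = 85.7000902895 GLM

85.700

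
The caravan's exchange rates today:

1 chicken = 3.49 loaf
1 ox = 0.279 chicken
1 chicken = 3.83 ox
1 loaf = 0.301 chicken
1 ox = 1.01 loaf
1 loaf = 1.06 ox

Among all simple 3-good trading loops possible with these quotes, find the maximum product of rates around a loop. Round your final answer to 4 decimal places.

chicken→ox→loaf→chicken: 3.83 × 1.01 × 0.301 = 1.16436
chicken→loaf→ox→chicken: 3.49 × 1.06 × 0.279 = 1.03213
Maximum is chicken→ox→loaf→chicken at 1.1644; arbitrage exists.

1.1644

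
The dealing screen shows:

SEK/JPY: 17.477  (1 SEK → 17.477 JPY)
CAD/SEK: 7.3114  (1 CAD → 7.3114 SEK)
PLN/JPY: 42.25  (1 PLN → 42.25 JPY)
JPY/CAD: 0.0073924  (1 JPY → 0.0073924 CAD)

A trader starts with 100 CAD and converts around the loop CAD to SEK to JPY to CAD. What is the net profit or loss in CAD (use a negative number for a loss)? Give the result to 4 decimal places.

100 CAD × 7.3114 = 731.14 SEK
731.14 SEK × 17.477 = 12778.13378 JPY
12778.13378 JPY × 0.0073924 = 94.461076155272 CAD
Net change: 94.461076155272 − 100 = -5.538923844728 CAD

-5.5389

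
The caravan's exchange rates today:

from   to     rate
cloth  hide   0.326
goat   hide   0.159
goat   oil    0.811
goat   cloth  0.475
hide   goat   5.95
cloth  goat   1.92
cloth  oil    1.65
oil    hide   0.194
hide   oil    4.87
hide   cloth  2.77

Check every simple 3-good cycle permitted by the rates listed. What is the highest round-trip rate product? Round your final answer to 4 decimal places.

0.9361

goat→oil→hide→goat: 0.811 × 0.194 × 5.95 = 0.93614
goat→cloth→hide→goat: 0.475 × 0.326 × 5.95 = 0.92136
cloth→oil→hide→cloth: 1.65 × 0.194 × 2.77 = 0.88668
goat→hide→cloth→goat: 0.159 × 2.77 × 1.92 = 0.84563
Maximum is goat→oil→hide→goat at 0.9361; no arbitrage — every cycle loses value.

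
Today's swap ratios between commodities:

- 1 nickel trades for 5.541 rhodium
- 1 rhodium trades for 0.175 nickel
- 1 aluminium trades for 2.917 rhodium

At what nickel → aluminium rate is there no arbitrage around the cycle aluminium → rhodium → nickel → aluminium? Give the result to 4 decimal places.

Known legs of the cycle: 2.917 × 0.175 = 0.510475
For no arbitrage the full-cycle product must be 1, so the missing rate is 1 / 0.510475 ≈ 1.958960.

1.9590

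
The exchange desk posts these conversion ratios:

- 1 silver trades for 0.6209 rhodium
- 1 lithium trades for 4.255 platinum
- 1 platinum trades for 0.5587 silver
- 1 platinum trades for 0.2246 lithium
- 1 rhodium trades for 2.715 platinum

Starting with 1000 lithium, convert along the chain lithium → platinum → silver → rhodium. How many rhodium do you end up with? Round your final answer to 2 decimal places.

1476.05

1000 lithium × 4.255 = 4255 platinum
4255 platinum × 0.5587 = 2377.2685 silver
2377.2685 silver × 0.6209 = 1476.04601165 rhodium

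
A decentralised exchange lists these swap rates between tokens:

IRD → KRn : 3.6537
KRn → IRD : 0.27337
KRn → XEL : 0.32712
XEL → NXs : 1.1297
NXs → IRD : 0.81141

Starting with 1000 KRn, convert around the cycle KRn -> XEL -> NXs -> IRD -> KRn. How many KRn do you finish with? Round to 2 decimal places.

1095.58

1000 KRn × 0.32712 = 327.12 XEL
327.12 XEL × 1.1297 = 369.547464 NXs
369.547464 NXs × 0.81141 = 299.85450776424 IRD
299.85450776424 IRD × 3.6537 = 1095.578415018203688 KRn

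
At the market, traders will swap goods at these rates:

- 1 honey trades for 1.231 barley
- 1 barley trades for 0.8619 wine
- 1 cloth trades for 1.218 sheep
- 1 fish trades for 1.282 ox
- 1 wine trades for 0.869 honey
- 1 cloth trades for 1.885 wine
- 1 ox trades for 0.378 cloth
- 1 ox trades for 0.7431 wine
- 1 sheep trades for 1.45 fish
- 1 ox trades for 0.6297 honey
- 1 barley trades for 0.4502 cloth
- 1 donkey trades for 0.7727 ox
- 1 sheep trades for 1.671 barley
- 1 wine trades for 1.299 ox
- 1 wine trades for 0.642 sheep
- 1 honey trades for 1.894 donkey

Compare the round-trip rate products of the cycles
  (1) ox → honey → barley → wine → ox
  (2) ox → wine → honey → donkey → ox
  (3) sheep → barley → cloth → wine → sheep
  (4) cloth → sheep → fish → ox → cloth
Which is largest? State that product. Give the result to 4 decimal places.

(1) 0.6297 × 1.231 × 0.8619 × 1.299 = 0.86788
(2) 0.7431 × 0.869 × 1.894 × 0.7727 = 0.94506
(3) 1.671 × 0.4502 × 1.885 × 0.642 = 0.91039
(4) 1.218 × 1.45 × 1.282 × 0.378 = 0.85584
Highest is cycle (2) at 0.9451 (≤1, no arbitrage).

0.9451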